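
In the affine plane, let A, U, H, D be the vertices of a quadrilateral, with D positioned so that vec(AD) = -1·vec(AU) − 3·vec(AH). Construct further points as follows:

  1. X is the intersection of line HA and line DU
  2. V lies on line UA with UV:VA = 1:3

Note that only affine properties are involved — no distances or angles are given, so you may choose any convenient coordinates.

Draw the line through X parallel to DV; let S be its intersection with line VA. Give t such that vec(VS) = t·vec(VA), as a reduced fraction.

Choose coordinates A = (0, 0), U = (1, 0), H = (0, 1), D = (-1, -3).
1. X is the intersection of line HA and line DU ⇒ X = (0, -3/2)
2. V lies on line UA with UV:VA = 1:3 ⇒ V = (3/4, 0)
through X parallel to DV: direction (7/4, 3); meets VA at S = (7/8, 0)
S = V + t·(A−V) with t = -1/6

t = -1/6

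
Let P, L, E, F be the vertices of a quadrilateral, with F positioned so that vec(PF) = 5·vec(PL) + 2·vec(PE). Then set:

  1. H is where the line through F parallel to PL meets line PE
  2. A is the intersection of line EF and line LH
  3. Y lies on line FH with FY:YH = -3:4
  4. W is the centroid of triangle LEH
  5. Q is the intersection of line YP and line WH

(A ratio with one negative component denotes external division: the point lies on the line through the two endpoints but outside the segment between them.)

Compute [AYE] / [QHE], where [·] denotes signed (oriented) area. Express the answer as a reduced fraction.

[AYE]:[QHE] = -93/44

Assign P = (0, 0), L = (1, 0), E = (0, 1), F = (5, 2) — the answer is frame-independent, so this choice is without loss of generality.
1. H is where the line through F parallel to PL meets line PE ⇒ H = (0, 2)
2. A is the intersection of line EF and line LH ⇒ A = (5/11, 12/11)
3. Y lies on line FH with FY:YH = -3:4 ⇒ Y = (20, 2)
4. W is the centroid of triangle LEH ⇒ W = (1/3, 1)
5. Q is the intersection of line YP and line WH ⇒ Q = (20/31, 2/31)
2·[AYE] = -15/11, 2·[QHE] = 20/31
[AYE]:[QHE] = -15/11:20/31 = -93/44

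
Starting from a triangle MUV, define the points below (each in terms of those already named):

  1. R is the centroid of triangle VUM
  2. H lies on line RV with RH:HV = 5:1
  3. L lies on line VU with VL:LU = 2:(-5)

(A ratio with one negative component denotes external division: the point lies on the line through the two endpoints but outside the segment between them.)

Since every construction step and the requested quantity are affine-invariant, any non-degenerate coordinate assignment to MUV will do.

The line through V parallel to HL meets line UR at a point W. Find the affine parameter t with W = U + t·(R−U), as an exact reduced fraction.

Choose coordinates M = (0, 0), U = (1, 0), V = (0, 1).
1. R is the centroid of triangle VUM ⇒ R = (1/3, 1/3)
2. H lies on line RV with RH:HV = 5:1 ⇒ H = (1/18, 8/9)
3. L lies on line VU with VL:LU = 2:(-5) ⇒ L = (-2/3, 5/3)
through V parallel to HL: direction (-13/18, 7/9); meets UR at W = (13/15, 1/15)
W = U + t·(R−U) with t = 1/5

t = 1/5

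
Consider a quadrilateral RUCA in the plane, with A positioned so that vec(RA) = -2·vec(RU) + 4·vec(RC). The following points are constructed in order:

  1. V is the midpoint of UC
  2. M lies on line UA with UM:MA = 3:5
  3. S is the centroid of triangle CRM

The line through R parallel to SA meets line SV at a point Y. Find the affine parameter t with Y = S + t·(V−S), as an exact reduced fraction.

Work in coordinates with R = (0, 0), U = (1, 0), C = (0, 1), A = (-2, 4).
1. V is the midpoint of UC ⇒ V = (1/2, 1/2)
2. M lies on line UA with UM:MA = 3:5 ⇒ M = (-1/8, 3/2)
3. S is the centroid of triangle CRM ⇒ S = (-1/24, 5/6)
through R parallel to SA: direction (-47/24, 19/6); meets SV at Y = (-329/408, 133/102)
Y = S + t·(V−S) with t = -24/17

t = -24/17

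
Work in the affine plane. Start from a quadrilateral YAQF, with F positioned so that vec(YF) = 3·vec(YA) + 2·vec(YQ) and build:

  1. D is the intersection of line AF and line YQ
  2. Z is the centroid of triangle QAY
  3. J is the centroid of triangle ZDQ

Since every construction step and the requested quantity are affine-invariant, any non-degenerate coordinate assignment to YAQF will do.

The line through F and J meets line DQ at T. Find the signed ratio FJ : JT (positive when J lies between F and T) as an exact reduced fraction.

FJ:JT = 26

Choose coordinates Y = (0, 0), A = (1, 0), Q = (0, 1), F = (3, 2).
1. D is the intersection of line AF and line YQ ⇒ D = (0, -1)
2. Z is the centroid of triangle QAY ⇒ Z = (1/3, 1/3)
3. J is the centroid of triangle ZDQ ⇒ J = (1/9, 1/9)
line FJ meets DQ at T = (0, 1/26)
J = F + t·(T−F) with t = 26/27, so FJ:JT = 26/27:1/27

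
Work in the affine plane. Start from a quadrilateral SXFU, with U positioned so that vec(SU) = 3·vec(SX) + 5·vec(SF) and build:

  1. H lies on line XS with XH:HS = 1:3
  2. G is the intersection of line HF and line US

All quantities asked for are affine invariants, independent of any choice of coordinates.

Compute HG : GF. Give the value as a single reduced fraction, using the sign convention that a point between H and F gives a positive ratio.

HG:GF = 5/4

Assign S = (0, 0), X = (1, 0), F = (0, 1), U = (3, 5) — the answer is frame-independent, so this choice is without loss of generality.
1. H lies on line XS with XH:HS = 1:3 ⇒ H = (3/4, 0)
2. G is the intersection of line HF and line US ⇒ G = (1/3, 5/9)
G = H + t·(F−H) with t = 5/9, so HG:GF = t:(1−t) = 5/9:4/9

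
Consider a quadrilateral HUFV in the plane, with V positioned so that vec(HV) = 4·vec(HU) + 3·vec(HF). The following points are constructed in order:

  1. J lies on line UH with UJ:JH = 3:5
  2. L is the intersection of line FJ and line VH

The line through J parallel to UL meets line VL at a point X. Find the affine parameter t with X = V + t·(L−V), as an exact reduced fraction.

t = 117/112

Set H = (0, 0), U = (1, 0), F = (0, 1), V = (4, 3); any affine frame gives the same invariant.
1. J lies on line UH with UJ:JH = 3:5 ⇒ J = (5/8, 0)
2. L is the intersection of line FJ and line VH ⇒ L = (20/47, 15/47)
through J parallel to UL: direction (-27/47, 15/47); meets VL at X = (25/94, 75/376)
X = V + t·(L−V) with t = 117/112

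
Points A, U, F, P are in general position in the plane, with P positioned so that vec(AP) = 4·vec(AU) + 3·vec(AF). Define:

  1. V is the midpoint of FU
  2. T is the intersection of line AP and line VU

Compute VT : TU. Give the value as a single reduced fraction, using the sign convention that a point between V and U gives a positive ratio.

Assign A = (0, 0), U = (1, 0), F = (0, 1), P = (4, 3) — the answer is frame-independent, so this choice is without loss of generality.
1. V is the midpoint of FU ⇒ V = (1/2, 1/2)
2. T is the intersection of line AP and line VU ⇒ T = (4/7, 3/7)
T = V + t·(U−V) with t = 1/7, so VT:TU = t:(1−t) = 1/7:6/7

VT:TU = 1/6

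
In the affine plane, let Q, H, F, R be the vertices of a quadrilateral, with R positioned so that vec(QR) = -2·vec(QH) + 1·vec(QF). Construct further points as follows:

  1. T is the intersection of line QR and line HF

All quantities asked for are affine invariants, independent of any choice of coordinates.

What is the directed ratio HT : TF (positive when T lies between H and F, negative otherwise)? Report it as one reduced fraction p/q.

HT:TF = -1/2

Set Q = (0, 0), H = (1, 0), F = (0, 1), R = (-2, 1); any affine frame gives the same invariant.
1. T is the intersection of line QR and line HF ⇒ T = (2, -1)
T = H + t·(F−H) with t = -1, so HT:TF = t:(1−t) = -1:2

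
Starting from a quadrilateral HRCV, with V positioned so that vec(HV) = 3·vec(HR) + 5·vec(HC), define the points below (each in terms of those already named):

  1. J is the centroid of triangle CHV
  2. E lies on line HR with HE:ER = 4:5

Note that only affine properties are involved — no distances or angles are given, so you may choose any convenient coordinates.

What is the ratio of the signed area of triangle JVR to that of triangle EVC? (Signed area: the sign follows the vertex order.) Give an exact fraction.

Work in coordinates with H = (0, 0), R = (1, 0), C = (0, 1), V = (3, 5).
1. J is the centroid of triangle CHV ⇒ J = (1, 2)
2. E lies on line HR with HE:ER = 4:5 ⇒ E = (4/9, 0)
2·[JVR] = -4, 2·[EVC] = 43/9
[JVR]:[EVC] = -4:43/9 = -36/43

[JVR]:[EVC] = -36/43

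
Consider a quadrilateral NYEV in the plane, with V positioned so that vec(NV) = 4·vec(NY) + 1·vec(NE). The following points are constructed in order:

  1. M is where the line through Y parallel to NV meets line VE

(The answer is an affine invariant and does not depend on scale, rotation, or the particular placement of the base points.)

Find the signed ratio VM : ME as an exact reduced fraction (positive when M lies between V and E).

VM:ME = -1/5

Choose coordinates N = (0, 0), Y = (1, 0), E = (0, 1), V = (4, 1).
1. M is where the line through Y parallel to NV meets line VE ⇒ M = (5, 1)
M = V + t·(E−V) with t = -1/4, so VM:ME = t:(1−t) = -1/4:5/4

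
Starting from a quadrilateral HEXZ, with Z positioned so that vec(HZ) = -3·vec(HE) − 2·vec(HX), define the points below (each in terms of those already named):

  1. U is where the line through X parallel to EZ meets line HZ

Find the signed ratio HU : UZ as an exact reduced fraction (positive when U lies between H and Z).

HU:UZ = -2/3

Work in coordinates with H = (0, 0), E = (1, 0), X = (0, 1), Z = (-3, -2).
1. U is where the line through X parallel to EZ meets line HZ ⇒ U = (6, 4)
U = H + t·(Z−H) with t = -2, so HU:UZ = t:(1−t) = -2:3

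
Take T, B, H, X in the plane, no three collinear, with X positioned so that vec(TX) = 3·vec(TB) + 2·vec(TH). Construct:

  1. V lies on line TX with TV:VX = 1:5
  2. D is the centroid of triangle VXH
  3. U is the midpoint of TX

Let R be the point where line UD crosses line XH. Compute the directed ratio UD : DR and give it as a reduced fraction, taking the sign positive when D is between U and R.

Assign T = (0, 0), B = (1, 0), H = (0, 1), X = (3, 2) — the answer is frame-independent, so this choice is without loss of generality.
1. V lies on line TX with TV:VX = 1:5 ⇒ V = (1/2, 1/3)
2. D is the centroid of triangle VXH ⇒ D = (7/6, 10/9)
3. U is the midpoint of TX ⇒ U = (3/2, 1)
line UD meets XH at R = (3/4, 5/4)
D = U + t·(R−U) with t = 4/9, so UD:DR = 4/9:5/9

UD:DR = 4/5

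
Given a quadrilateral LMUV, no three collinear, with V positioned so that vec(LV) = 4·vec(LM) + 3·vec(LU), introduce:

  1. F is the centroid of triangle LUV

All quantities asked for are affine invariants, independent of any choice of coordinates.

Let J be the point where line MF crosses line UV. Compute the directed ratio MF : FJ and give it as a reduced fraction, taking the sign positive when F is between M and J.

MF:FJ = 7/2

Choose coordinates L = (0, 0), M = (1, 0), U = (0, 1), V = (4, 3).
1. F is the centroid of triangle LUV ⇒ F = (4/3, 4/3)
line MF meets UV at J = (10/7, 12/7)
F = M + t·(J−M) with t = 7/9, so MF:FJ = 7/9:2/9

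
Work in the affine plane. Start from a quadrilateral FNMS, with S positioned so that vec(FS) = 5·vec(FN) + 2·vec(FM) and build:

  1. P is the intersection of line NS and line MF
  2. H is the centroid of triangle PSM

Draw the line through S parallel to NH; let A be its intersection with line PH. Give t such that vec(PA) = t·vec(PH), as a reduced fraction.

Work in coordinates with F = (0, 0), N = (1, 0), M = (0, 1), S = (5, 2).
1. P is the intersection of line NS and line MF ⇒ P = (0, -1/2)
2. H is the centroid of triangle PSM ⇒ H = (5/3, 5/6)
through S parallel to NH: direction (2/3, 5/6); meets PH at A = (25/3, 37/6)
A = P + t·(H−P) with t = 5

t = 5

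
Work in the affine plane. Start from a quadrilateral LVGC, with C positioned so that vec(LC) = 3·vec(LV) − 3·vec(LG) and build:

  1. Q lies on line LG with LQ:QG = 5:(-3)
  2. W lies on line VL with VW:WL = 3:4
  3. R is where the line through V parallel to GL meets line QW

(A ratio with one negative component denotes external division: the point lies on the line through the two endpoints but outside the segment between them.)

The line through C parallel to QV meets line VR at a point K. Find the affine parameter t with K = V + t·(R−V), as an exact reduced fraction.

Work in coordinates with L = (0, 0), V = (1, 0), G = (0, 1), C = (3, -3).
1. Q lies on line LG with LQ:QG = 5:(-3) ⇒ Q = (0, 5/2)
2. W lies on line VL with VW:WL = 3:4 ⇒ W = (4/7, 0)
3. R is where the line through V parallel to GL meets line QW ⇒ R = (1, -15/8)
through C parallel to QV: direction (1, -5/2); meets VR at K = (1, 2)
K = V + t·(R−V) with t = -16/15

t = -16/15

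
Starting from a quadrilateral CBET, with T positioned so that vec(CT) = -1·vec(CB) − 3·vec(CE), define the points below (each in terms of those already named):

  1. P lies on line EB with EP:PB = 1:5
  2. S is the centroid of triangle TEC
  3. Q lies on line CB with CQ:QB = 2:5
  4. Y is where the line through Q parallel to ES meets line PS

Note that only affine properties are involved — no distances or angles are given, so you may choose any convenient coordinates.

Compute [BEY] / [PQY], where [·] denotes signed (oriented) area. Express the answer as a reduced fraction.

Assign C = (0, 0), B = (1, 0), E = (0, 1), T = (-1, -3) — the answer is frame-independent, so this choice is without loss of generality.
1. P lies on line EB with EP:PB = 1:5 ⇒ P = (1/6, 5/6)
2. S is the centroid of triangle TEC ⇒ S = (-1/3, -2/3)
3. Q lies on line CB with CQ:QB = 2:5 ⇒ Q = (2/7, 0)
4. Y is where the line through Q parallel to ES meets line PS ⇒ Y = (37/42, 125/42)
2·[BEY] = -20/7, 2·[PQY] = 125/147
[BEY]:[PQY] = -20/7:125/147 = -84/25

[BEY]:[PQY] = -84/25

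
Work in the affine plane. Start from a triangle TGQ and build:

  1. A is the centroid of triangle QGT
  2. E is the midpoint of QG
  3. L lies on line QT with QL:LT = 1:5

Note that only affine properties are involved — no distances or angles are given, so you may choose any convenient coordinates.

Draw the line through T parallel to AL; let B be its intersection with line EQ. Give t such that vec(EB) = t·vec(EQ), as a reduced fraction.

t = 5

Set T = (0, 0), G = (1, 0), Q = (0, 1); any affine frame gives the same invariant.
1. A is the centroid of triangle QGT ⇒ A = (1/3, 1/3)
2. E is the midpoint of QG ⇒ E = (1/2, 1/2)
3. L lies on line QT with QL:LT = 1:5 ⇒ L = (0, 5/6)
through T parallel to AL: direction (-1/3, 1/2); meets EQ at B = (-2, 3)
B = E + t·(Q−E) with t = 5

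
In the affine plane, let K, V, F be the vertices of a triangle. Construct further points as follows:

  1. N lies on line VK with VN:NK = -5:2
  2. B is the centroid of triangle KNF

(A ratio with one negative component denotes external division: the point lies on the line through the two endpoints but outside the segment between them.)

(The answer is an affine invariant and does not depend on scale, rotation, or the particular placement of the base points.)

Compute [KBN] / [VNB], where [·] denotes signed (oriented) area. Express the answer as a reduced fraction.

Set K = (0, 0), V = (1, 0), F = (0, 1); any affine frame gives the same invariant.
1. N lies on line VK with VN:NK = -5:2 ⇒ N = (-2/3, 0)
2. B is the centroid of triangle KNF ⇒ B = (-2/9, 1/3)
2·[KBN] = 2/9, 2·[VNB] = -5/9
[KBN]:[VNB] = 2/9:-5/9 = -2/5

[KBN]:[VNB] = -2/5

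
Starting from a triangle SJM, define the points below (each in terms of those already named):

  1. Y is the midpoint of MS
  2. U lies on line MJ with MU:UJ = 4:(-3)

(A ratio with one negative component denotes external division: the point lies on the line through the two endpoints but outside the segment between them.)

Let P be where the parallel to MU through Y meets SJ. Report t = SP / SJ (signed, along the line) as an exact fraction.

Work in coordinates with S = (0, 0), J = (1, 0), M = (0, 1).
1. Y is the midpoint of MS ⇒ Y = (0, 1/2)
2. U lies on line MJ with MU:UJ = 4:(-3) ⇒ U = (4, -3)
through Y parallel to MU: direction (4, -4); meets SJ at P = (1/2, 0)
P = S + t·(J−S) with t = 1/2

t = 1/2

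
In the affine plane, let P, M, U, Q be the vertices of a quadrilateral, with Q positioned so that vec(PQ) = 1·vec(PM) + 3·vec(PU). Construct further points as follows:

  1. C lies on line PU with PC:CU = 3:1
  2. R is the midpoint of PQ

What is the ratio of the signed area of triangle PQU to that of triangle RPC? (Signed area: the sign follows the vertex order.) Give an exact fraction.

[PQU]:[RPC] = -8/3

Choose coordinates P = (0, 0), M = (1, 0), U = (0, 1), Q = (1, 3).
1. C lies on line PU with PC:CU = 3:1 ⇒ C = (0, 3/4)
2. R is the midpoint of PQ ⇒ R = (1/2, 3/2)
2·[PQU] = 1, 2·[RPC] = -3/8
[PQU]:[RPC] = 1:-3/8 = -8/3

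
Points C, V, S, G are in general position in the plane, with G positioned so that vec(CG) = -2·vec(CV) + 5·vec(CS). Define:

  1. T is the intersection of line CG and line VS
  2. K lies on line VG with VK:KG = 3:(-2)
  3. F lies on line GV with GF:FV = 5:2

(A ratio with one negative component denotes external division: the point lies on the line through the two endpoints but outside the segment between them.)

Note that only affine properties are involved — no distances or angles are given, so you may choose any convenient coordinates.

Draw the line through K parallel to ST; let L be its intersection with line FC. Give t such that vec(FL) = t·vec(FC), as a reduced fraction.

Work in coordinates with C = (0, 0), V = (1, 0), S = (0, 1), G = (-2, 5).
1. T is the intersection of line CG and line VS ⇒ T = (-2/3, 5/3)
2. K lies on line VG with VK:KG = 3:(-2) ⇒ K = (-8, 15)
3. F lies on line GV with GF:FV = 5:2 ⇒ F = (1/7, 10/7)
through K parallel to ST: direction (-2/3, 2/3); meets FC at L = (7/11, 70/11)
L = F + t·(C−F) with t = -38/11

t = -38/11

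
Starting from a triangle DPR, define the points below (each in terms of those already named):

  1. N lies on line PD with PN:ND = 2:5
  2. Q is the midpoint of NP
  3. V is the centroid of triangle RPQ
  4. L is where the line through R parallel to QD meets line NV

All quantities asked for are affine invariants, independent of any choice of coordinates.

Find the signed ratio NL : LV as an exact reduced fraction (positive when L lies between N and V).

NL:LV = -3/2

Work in coordinates with D = (0, 0), P = (1, 0), R = (0, 1).
1. N lies on line PD with PN:ND = 2:5 ⇒ N = (5/7, 0)
2. Q is the midpoint of NP ⇒ Q = (6/7, 0)
3. V is the centroid of triangle RPQ ⇒ V = (13/21, 1/3)
4. L is where the line through R parallel to QD meets line NV ⇒ L = (3/7, 1)
L = N + t·(V−N) with t = 3, so NL:LV = t:(1−t) = 3:-2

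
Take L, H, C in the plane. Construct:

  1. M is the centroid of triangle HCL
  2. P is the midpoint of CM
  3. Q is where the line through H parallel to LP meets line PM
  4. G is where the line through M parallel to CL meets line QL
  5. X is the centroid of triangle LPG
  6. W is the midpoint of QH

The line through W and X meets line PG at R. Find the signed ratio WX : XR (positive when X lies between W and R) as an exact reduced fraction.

WX:XR = -7

Choose coordinates L = (0, 0), H = (1, 0), C = (0, 1).
1. M is the centroid of triangle HCL ⇒ M = (1/3, 1/3)
2. P is the midpoint of CM ⇒ P = (1/6, 2/3)
3. Q is where the line through H parallel to LP meets line PM ⇒ Q = (5/6, -2/3)
4. G is where the line through M parallel to CL meets line QL ⇒ G = (1/3, -4/15)
5. X is the centroid of triangle LPG ⇒ X = (1/6, 2/15)
6. W is the midpoint of QH ⇒ W = (11/12, -1/3)
line WX meets PG at R = (23/84, 1/15)
X = W + t·(R−W) with t = 7/6, so WX:XR = 7/6:-1/6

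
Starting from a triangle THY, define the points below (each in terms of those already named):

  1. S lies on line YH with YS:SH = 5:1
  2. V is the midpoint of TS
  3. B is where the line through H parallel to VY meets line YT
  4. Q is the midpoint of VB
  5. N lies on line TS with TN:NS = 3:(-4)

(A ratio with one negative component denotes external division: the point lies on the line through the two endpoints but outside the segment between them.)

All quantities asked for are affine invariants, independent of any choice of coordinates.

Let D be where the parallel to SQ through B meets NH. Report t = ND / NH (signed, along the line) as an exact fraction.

t = 165/149

Assign T = (0, 0), H = (1, 0), Y = (0, 1) — the answer is frame-independent, so this choice is without loss of generality.
1. S lies on line YH with YS:SH = 5:1 ⇒ S = (5/6, 1/6)
2. V is the midpoint of TS ⇒ V = (5/12, 1/12)
3. B is where the line through H parallel to VY meets line YT ⇒ B = (0, 11/5)
4. Q is the midpoint of VB ⇒ Q = (5/24, 137/120)
5. N lies on line TS with TN:NS = 3:(-4) ⇒ N = (-5/2, -1/2)
through B parallel to SQ: direction (-5/8, 39/40); meets NH at D = (205/149, 8/149)
D = N + t·(H−N) with t = 165/149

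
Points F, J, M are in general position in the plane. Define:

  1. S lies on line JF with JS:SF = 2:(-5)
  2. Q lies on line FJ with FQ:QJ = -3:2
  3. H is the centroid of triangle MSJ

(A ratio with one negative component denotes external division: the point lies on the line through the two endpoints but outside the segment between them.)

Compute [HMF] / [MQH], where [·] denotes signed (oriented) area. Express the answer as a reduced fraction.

Assign F = (0, 0), J = (1, 0), M = (0, 1) — the answer is frame-independent, so this choice is without loss of generality.
1. S lies on line JF with JS:SF = 2:(-5) ⇒ S = (5/3, 0)
2. Q lies on line FJ with FQ:QJ = -3:2 ⇒ Q = (3, 0)
3. H is the centroid of triangle MSJ ⇒ H = (8/9, 1/3)
2·[HMF] = 8/9, 2·[MQH] = -10/9
[HMF]:[MQH] = 8/9:-10/9 = -4/5

[HMF]:[MQH] = -4/5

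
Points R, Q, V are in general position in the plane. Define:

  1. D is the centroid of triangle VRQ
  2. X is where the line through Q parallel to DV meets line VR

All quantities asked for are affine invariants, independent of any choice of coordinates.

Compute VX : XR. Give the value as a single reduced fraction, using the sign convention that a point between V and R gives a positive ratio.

Assign R = (0, 0), Q = (1, 0), V = (0, 1) — the answer is frame-independent, so this choice is without loss of generality.
1. D is the centroid of triangle VRQ ⇒ D = (1/3, 1/3)
2. X is where the line through Q parallel to DV meets line VR ⇒ X = (0, 2)
X = V + t·(R−V) with t = -1, so VX:XR = t:(1−t) = -1:2

VX:XR = -1/2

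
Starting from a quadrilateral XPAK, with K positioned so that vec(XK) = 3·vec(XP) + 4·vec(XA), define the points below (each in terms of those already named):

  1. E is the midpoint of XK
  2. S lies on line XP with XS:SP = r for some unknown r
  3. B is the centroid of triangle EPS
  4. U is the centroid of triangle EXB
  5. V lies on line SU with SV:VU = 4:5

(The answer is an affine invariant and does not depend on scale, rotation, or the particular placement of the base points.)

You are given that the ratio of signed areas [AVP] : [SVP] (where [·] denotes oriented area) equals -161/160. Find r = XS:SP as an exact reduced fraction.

Assign X = (0, 0), P = (1, 0), A = (0, 1), K = (3, 4) — the answer is frame-independent, so this choice is without loss of generality.
1. E is the midpoint of XK ⇒ E = (3/2, 2)
2. With XS:SP = r, write λ = r/(r+1) so S = X + λ·(P−X); S is affine-linear in λ
3. B is the centroid of triangle EPS ⇒ B is an affine combination of earlier points and hence also affine-linear in λ
4. U is the centroid of triangle EXB ⇒ U is an affine combination of earlier points and hence also affine-linear in λ
5. V lies on line SU with SV:VU = 4:5 ⇒ V is an affine combination of earlier points and hence also affine-linear in λ
Every point depending on S is an affine combination of S and λ-independent points, so each such coordinate is linear in λ; the λ² term in each signed area is a multiple of (P−X)×(P−X) = 0, so 2·[AVP] and 2·[SVP] are each linear in λ. Evaluating at λ=0 and λ=1:
  2·[AVP] = -49/81·λ + 7/27,   2·[SVP] = 32/81·λ − 32/81
So [AVP]:[SVP] = (-49/81·λ + 7/27) / (32/81·λ − 32/81). Setting this equal to -161/160:
  -49/81·λ + 7/27 = -161/160·(32/81·λ − 32/81)  ⇒  λ = -2/3
Then r = λ/(1−λ) = (-2/3)/(5/3) = -2/5. Check: with r = -2/5, S = (-2/3, 0) and [AVP]:[SVP] = -161/160 as required.

r = -2/5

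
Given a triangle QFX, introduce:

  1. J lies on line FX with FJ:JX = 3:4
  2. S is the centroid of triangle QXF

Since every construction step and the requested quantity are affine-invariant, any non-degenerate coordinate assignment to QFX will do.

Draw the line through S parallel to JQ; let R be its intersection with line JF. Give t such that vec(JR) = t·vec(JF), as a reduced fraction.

Set Q = (0, 0), F = (1, 0), X = (0, 1); any affine frame gives the same invariant.
1. J lies on line FX with FJ:JX = 3:4 ⇒ J = (4/7, 3/7)
2. S is the centroid of triangle QXF ⇒ S = (1/3, 1/3)
through S parallel to JQ: direction (-4/7, -3/7); meets JF at R = (11/21, 10/21)
R = J + t·(F−J) with t = -1/9

t = -1/9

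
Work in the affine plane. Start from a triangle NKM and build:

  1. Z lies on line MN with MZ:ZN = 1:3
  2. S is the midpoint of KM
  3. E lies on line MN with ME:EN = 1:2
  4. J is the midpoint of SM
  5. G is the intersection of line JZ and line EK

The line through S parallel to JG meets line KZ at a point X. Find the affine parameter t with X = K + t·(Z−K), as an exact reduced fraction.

Set N = (0, 0), K = (1, 0), M = (0, 1); any affine frame gives the same invariant.
1. Z lies on line MN with MZ:ZN = 1:3 ⇒ Z = (0, 3/4)
2. S is the midpoint of KM ⇒ S = (1/2, 1/2)
3. E lies on line MN with ME:EN = 1:2 ⇒ E = (0, 2/3)
4. J is the midpoint of SM ⇒ J = (1/4, 3/4)
5. G is the intersection of line JZ and line EK ⇒ G = (-1/8, 3/4)
through S parallel to JG: direction (-3/8, 0); meets KZ at X = (1/3, 1/2)
X = K + t·(Z−K) with t = 2/3

t = 2/3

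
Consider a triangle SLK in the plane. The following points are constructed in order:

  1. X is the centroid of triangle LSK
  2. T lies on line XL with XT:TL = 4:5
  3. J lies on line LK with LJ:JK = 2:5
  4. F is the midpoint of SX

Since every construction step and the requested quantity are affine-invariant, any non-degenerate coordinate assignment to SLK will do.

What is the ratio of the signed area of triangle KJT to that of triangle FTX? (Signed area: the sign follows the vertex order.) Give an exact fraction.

[KJT]:[FTX] = -25/14

Set S = (0, 0), L = (1, 0), K = (0, 1); any affine frame gives the same invariant.
1. X is the centroid of triangle LSK ⇒ X = (1/3, 1/3)
2. T lies on line XL with XT:TL = 4:5 ⇒ T = (17/27, 5/27)
3. J lies on line LK with LJ:JK = 2:5 ⇒ J = (5/7, 2/7)
4. F is the midpoint of SX ⇒ F = (1/6, 1/6)
2·[KJT] = -25/189, 2·[FTX] = 2/27
[KJT]:[FTX] = -25/189:2/27 = -25/14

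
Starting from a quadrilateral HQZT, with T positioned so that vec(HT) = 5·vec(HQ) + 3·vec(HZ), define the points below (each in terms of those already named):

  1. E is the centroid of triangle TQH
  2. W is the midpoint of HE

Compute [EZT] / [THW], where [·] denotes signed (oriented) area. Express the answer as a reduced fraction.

Set H = (0, 0), Q = (1, 0), Z = (0, 1), T = (5, 3); any affine frame gives the same invariant.
1. E is the centroid of triangle TQH ⇒ E = (2, 1)
2. W is the midpoint of HE ⇒ W = (1, 1/2)
2·[EZT] = -4, 2·[THW] = 1/2
[EZT]:[THW] = -4:1/2 = -8

[EZT]:[THW] = -8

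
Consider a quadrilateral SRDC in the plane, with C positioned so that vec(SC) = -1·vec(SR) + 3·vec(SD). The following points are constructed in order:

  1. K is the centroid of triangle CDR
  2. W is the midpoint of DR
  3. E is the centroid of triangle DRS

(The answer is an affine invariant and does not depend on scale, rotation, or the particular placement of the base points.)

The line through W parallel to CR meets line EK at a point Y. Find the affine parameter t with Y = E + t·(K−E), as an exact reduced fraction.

t = 5/6

Work in coordinates with S = (0, 0), R = (1, 0), D = (0, 1), C = (-1, 3).
1. K is the centroid of triangle CDR ⇒ K = (0, 4/3)
2. W is the midpoint of DR ⇒ W = (1/2, 1/2)
3. E is the centroid of triangle DRS ⇒ E = (1/3, 1/3)
through W parallel to CR: direction (2, -3); meets EK at Y = (1/18, 7/6)
Y = E + t·(K−E) with t = 5/6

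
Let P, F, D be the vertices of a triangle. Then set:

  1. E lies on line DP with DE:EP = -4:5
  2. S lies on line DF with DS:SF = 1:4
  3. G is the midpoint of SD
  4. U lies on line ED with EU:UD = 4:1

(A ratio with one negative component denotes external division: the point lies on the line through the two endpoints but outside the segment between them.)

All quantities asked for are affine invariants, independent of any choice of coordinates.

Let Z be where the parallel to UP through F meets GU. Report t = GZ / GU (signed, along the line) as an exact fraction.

Set P = (0, 0), F = (1, 0), D = (0, 1); any affine frame gives the same invariant.
1. E lies on line DP with DE:EP = -4:5 ⇒ E = (0, 5)
2. S lies on line DF with DS:SF = 1:4 ⇒ S = (1/5, 4/5)
3. G is the midpoint of SD ⇒ G = (1/10, 9/10)
4. U lies on line ED with EU:UD = 4:1 ⇒ U = (0, 9/5)
through F parallel to UP: direction (0, -9/5); meets GU at Z = (1, -36/5)
Z = G + t·(U−G) with t = -9

t = -9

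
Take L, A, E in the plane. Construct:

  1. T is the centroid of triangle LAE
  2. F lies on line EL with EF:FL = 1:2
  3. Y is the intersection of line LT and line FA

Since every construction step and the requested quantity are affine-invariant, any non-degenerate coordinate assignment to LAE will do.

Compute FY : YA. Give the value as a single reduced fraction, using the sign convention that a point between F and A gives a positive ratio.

FY:YA = 2/3

Assign L = (0, 0), A = (1, 0), E = (0, 1) — the answer is frame-independent, so this choice is without loss of generality.
1. T is the centroid of triangle LAE ⇒ T = (1/3, 1/3)
2. F lies on line EL with EF:FL = 1:2 ⇒ F = (0, 2/3)
3. Y is the intersection of line LT and line FA ⇒ Y = (2/5, 2/5)
Y = F + t·(A−F) with t = 2/5, so FY:YA = t:(1−t) = 2/5:3/5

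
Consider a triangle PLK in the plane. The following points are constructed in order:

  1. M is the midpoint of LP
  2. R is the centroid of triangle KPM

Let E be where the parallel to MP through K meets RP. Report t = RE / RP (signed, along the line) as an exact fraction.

t = -2

Set P = (0, 0), L = (1, 0), K = (0, 1); any affine frame gives the same invariant.
1. M is the midpoint of LP ⇒ M = (1/2, 0)
2. R is the centroid of triangle KPM ⇒ R = (1/6, 1/3)
through K parallel to MP: direction (-1/2, 0); meets RP at E = (1/2, 1)
E = R + t·(P−R) with t = -2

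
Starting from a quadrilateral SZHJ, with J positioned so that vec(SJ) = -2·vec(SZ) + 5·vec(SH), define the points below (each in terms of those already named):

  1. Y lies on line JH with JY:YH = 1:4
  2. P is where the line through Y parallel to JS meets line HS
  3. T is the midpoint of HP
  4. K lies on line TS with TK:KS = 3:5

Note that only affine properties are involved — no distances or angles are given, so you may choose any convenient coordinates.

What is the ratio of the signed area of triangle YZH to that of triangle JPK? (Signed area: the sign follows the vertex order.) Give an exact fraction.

[YZH]:[JPK] = -32/7

Choose coordinates S = (0, 0), Z = (1, 0), H = (0, 1), J = (-2, 5).
1. Y lies on line JH with JY:YH = 1:4 ⇒ Y = (-8/5, 21/5)
2. P is where the line through Y parallel to JS meets line HS ⇒ P = (0, 1/5)
3. T is the midpoint of HP ⇒ T = (0, 3/5)
4. K lies on line TS with TK:KS = 3:5 ⇒ K = (0, 3/8)
2·[YZH] = -8/5, 2·[JPK] = 7/20
[YZH]:[JPK] = -8/5:7/20 = -32/7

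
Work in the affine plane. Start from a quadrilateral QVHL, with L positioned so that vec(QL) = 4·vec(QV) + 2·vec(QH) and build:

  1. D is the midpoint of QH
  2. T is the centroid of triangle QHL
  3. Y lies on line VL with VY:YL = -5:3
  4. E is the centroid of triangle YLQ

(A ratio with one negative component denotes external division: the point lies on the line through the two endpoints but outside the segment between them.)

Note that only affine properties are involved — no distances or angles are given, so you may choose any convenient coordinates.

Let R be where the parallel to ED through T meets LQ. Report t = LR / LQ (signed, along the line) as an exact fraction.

Work in coordinates with Q = (0, 0), V = (1, 0), H = (0, 1), L = (4, 2).
1. D is the midpoint of QH ⇒ D = (0, 1/2)
2. T is the centroid of triangle QHL ⇒ T = (4/3, 1)
3. Y lies on line VL with VY:YL = -5:3 ⇒ Y = (17/2, 5)
4. E is the centroid of triangle YLQ ⇒ E = (25/6, 7/3)
through T parallel to ED: direction (-25/6, -11/6); meets LQ at R = (62/9, 31/9)
R = L + t·(Q−L) with t = -13/18

t = -13/18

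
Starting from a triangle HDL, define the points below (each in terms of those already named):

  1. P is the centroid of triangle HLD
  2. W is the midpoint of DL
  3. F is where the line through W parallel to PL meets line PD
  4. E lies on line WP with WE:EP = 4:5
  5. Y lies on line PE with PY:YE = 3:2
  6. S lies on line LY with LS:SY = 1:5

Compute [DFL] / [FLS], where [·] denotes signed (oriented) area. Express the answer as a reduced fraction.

[DFL]:[FLS] = -12

Choose coordinates H = (0, 0), D = (1, 0), L = (0, 1).
1. P is the centroid of triangle HLD ⇒ P = (1/3, 1/3)
2. W is the midpoint of DL ⇒ W = (1/2, 1/2)
3. F is where the line through W parallel to PL meets line PD ⇒ F = (2/3, 1/6)
4. E lies on line WP with WE:EP = 4:5 ⇒ E = (23/54, 23/54)
5. Y lies on line PE with PY:YE = 3:2 ⇒ Y = (7/18, 7/18)
6. S lies on line LY with LS:SY = 1:5 ⇒ S = (7/108, 97/108)
2·[DFL] = -1/6, 2·[FLS] = 1/72
[DFL]:[FLS] = -1/6:1/72 = -12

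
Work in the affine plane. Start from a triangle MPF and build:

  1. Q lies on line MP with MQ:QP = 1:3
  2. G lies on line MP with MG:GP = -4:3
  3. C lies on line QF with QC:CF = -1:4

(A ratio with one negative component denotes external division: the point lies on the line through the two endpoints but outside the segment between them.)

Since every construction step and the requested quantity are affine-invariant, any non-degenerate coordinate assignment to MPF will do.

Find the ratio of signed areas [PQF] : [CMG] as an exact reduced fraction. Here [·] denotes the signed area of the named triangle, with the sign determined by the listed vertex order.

Set M = (0, 0), P = (1, 0), F = (0, 1); any affine frame gives the same invariant.
1. Q lies on line MP with MQ:QP = 1:3 ⇒ Q = (1/4, 0)
2. G lies on line MP with MG:GP = -4:3 ⇒ G = (4, 0)
3. C lies on line QF with QC:CF = -1:4 ⇒ C = (1/3, -1/3)
2·[PQF] = -3/4, 2·[CMG] = -4/3
[PQF]:[CMG] = -3/4:-4/3 = 9/16

[PQF]:[CMG] = 9/16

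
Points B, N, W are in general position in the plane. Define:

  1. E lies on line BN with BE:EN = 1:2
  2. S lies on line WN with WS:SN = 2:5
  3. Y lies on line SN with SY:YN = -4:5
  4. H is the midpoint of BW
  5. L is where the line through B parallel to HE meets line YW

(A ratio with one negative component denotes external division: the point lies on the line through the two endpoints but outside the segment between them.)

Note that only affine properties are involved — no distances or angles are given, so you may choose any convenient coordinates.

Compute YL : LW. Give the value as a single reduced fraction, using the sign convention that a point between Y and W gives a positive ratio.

Choose coordinates B = (0, 0), N = (1, 0), W = (0, 1).
1. E lies on line BN with BE:EN = 1:2 ⇒ E = (1/3, 0)
2. S lies on line WN with WS:SN = 2:5 ⇒ S = (2/7, 5/7)
3. Y lies on line SN with SY:YN = -4:5 ⇒ Y = (-18/7, 25/7)
4. H is the midpoint of BW ⇒ H = (0, 1/2)
5. L is where the line through B parallel to HE meets line YW ⇒ L = (-2, 3)
L = Y + t·(W−Y) with t = 2/9, so YL:LW = t:(1−t) = 2/9:7/9

YL:LW = 2/7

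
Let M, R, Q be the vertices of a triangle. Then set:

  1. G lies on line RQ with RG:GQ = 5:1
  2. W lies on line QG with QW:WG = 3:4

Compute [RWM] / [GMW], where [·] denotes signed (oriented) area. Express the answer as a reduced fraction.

Set M = (0, 0), R = (1, 0), Q = (0, 1); any affine frame gives the same invariant.
1. G lies on line RQ with RG:GQ = 5:1 ⇒ G = (1/6, 5/6)
2. W lies on line QG with QW:WG = 3:4 ⇒ W = (1/14, 13/14)
2·[RWM] = 13/14, 2·[GMW] = -2/21
[RWM]:[GMW] = 13/14:-2/21 = -39/4

[RWM]:[GMW] = -39/4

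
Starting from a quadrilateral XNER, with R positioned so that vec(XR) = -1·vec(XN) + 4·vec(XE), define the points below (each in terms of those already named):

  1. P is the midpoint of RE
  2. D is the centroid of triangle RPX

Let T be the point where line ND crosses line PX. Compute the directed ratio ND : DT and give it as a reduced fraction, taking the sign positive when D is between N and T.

Assign X = (0, 0), N = (1, 0), E = (0, 1), R = (-1, 4) — the answer is frame-independent, so this choice is without loss of generality.
1. P is the midpoint of RE ⇒ P = (-1/2, 5/2)
2. D is the centroid of triangle RPX ⇒ D = (-1/2, 13/6)
line ND meets PX at T = (-13/32, 65/32)
D = N + t·(T−N) with t = 16/15, so ND:DT = 16/15:-1/15

ND:DT = -16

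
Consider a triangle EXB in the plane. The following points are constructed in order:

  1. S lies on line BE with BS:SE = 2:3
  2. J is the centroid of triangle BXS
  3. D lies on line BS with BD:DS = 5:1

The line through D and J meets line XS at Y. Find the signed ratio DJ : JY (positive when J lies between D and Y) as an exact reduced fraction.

Assign E = (0, 0), X = (1, 0), B = (0, 1) — the answer is frame-independent, so this choice is without loss of generality.
1. S lies on line BE with BS:SE = 2:3 ⇒ S = (0, 3/5)
2. J is the centroid of triangle BXS ⇒ J = (1/3, 8/15)
3. D lies on line BS with BD:DS = 5:1 ⇒ D = (0, 2/3)
line DJ meets XS at Y = (-1/3, 4/5)
J = D + t·(Y−D) with t = -1, so DJ:JY = -1:2

DJ:JY = -1/2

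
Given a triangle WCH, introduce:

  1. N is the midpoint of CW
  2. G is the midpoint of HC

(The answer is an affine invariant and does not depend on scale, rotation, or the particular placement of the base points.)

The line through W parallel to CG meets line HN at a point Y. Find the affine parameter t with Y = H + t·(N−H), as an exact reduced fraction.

t = 2

Choose coordinates W = (0, 0), C = (1, 0), H = (0, 1).
1. N is the midpoint of CW ⇒ N = (1/2, 0)
2. G is the midpoint of HC ⇒ G = (1/2, 1/2)
through W parallel to CG: direction (-1/2, 1/2); meets HN at Y = (1, -1)
Y = H + t·(N−H) with t = 2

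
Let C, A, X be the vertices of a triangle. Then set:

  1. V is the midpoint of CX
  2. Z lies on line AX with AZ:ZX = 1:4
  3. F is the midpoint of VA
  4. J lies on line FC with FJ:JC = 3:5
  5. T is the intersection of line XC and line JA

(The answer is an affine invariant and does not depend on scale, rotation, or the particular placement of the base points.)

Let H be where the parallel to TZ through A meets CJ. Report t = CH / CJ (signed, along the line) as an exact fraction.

Set C = (0, 0), A = (1, 0), X = (0, 1); any affine frame gives the same invariant.
1. V is the midpoint of CX ⇒ V = (0, 1/2)
2. Z lies on line AX with AZ:ZX = 1:4 ⇒ Z = (4/5, 1/5)
3. F is the midpoint of VA ⇒ F = (1/2, 1/4)
4. J lies on line FC with FJ:JC = 3:5 ⇒ J = (5/16, 5/32)
5. T is the intersection of line XC and line JA ⇒ T = (0, 5/22)
through A parallel to TZ: direction (4/5, -3/110); meets CJ at H = (3/47, 3/94)
H = C + t·(J−C) with t = 48/235

t = 48/235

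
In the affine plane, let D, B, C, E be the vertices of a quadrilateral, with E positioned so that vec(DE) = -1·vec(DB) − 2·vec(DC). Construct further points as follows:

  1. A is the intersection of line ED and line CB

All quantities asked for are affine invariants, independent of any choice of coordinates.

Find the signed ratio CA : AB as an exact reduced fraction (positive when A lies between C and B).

CA:AB = 1/2

Set D = (0, 0), B = (1, 0), C = (0, 1), E = (-1, -2); any affine frame gives the same invariant.
1. A is the intersection of line ED and line CB ⇒ A = (1/3, 2/3)
A = C + t·(B−C) with t = 1/3, so CA:AB = t:(1−t) = 1/3:2/3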